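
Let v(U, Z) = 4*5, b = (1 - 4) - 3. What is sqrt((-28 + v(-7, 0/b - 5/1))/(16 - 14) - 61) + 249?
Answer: 249 + I*sqrt(65) ≈ 249.0 + 8.0623*I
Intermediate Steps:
b = -6 (b = -3 - 3 = -6)
v(U, Z) = 20
sqrt((-28 + v(-7, 0/b - 5/1))/(16 - 14) - 61) + 249 = sqrt((-28 + 20)/(16 - 14) - 61) + 249 = sqrt(-8/2 - 61) + 249 = sqrt(-8*1/2 - 61) + 249 = sqrt(-4 - 61) + 249 = sqrt(-65) + 249 = I*sqrt(65) + 249 = 249 + I*sqrt(65)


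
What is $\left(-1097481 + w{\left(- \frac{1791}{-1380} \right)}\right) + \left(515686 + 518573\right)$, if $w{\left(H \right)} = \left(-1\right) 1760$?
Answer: $-64982$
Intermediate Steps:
$w{\left(H \right)} = -1760$
$\left(-1097481 + w{\left(- \frac{1791}{-1380} \right)}\right) + \left(515686 + 518573\right) = \left(-1097481 - 1760\right) + \left(515686 + 518573\right) = -1099241 + 1034259 = -64982$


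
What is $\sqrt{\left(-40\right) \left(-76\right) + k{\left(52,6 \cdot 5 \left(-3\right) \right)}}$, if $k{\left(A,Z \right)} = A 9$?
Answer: $2 \sqrt{877} \approx 59.228$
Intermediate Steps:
$k{\left(A,Z \right)} = 9 A$
$\sqrt{\left(-40\right) \left(-76\right) + k{\left(52,6 \cdot 5 \left(-3\right) \right)}} = \sqrt{\left(-40\right) \left(-76\right) + 9 \cdot 52} = \sqrt{3040 + 468} = \sqrt{3508} = 2 \sqrt{877}$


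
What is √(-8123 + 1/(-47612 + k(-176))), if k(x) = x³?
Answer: 5*I*√2456660690119203/2749694 ≈ 90.128*I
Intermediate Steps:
√(-8123 + 1/(-47612 + k(-176))) = √(-8123 + 1/(-47612 + (-176)³)) = √(-8123 + 1/(-47612 - 5451776)) = √(-8123 + 1/(-5499388)) = √(-8123 - 1/5499388) = √(-44671528725/5499388) = 5*I*√2456660690119203/2749694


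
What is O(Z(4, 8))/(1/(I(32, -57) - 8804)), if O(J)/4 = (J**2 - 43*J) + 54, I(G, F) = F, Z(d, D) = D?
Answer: 8010344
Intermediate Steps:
O(J) = 216 - 172*J + 4*J**2 (O(J) = 4*((J**2 - 43*J) + 54) = 4*(54 + J**2 - 43*J) = 216 - 172*J + 4*J**2)
O(Z(4, 8))/(1/(I(32, -57) - 8804)) = (216 - 172*8 + 4*8**2)/(1/(-57 - 8804)) = (216 - 1376 + 4*64)/(1/(-8861)) = (216 - 1376 + 256)/(-1/8861) = -904*(-8861) = 8010344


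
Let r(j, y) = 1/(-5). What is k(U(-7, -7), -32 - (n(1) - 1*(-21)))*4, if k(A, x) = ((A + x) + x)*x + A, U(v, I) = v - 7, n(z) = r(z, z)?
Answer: 630088/25 ≈ 25204.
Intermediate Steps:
r(j, y) = -1/5
n(z) = -1/5
U(v, I) = -7 + v
k(A, x) = A + x*(A + 2*x) (k(A, x) = (A + 2*x)*x + A = x*(A + 2*x) + A = A + x*(A + 2*x))
k(U(-7, -7), -32 - (n(1) - 1*(-21)))*4 = ((-7 - 7) + 2*(-32 - (-1/5 - 1*(-21)))**2 + (-7 - 7)*(-32 - (-1/5 - 1*(-21))))*4 = (-14 + 2*(-32 - (-1/5 + 21))**2 - 14*(-32 - (-1/5 + 21)))*4 = (-14 + 2*(-32 - 1*104/5)**2 - 14*(-32 - 1*104/5))*4 = (-14 + 2*(-32 - 104/5)**2 - 14*(-32 - 104/5))*4 = (-14 + 2*(-264/5)**2 - 14*(-264/5))*4 = (-14 + 2*(69696/25) + 3696/5)*4 = (-14 + 139392/25 + 3696/5)*4 = (157522/25)*4 = 630088/25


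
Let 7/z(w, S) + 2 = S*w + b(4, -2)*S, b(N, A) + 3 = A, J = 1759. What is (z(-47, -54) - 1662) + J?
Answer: 272189/2806 ≈ 97.002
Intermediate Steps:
b(N, A) = -3 + A
z(w, S) = 7/(-2 - 5*S + S*w) (z(w, S) = 7/(-2 + (S*w + (-3 - 2)*S)) = 7/(-2 + (S*w - 5*S)) = 7/(-2 + (-5*S + S*w)) = 7/(-2 - 5*S + S*w))
(z(-47, -54) - 1662) + J = (7/(-2 - 5*(-54) - 54*(-47)) - 1662) + 1759 = (7/(-2 + 270 + 2538) - 1662) + 1759 = (7/2806 - 1662) + 1759 = -4663565/2806 + 1759 = 272189/2806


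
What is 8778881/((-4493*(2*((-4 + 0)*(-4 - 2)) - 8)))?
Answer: -8778881/179720 ≈ -48.848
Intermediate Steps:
8778881/((-4493*(2*((-4 + 0)*(-4 - 2)) - 8))) = 8778881/((-4493*(2*(-4*(-6)) - 8))) = 8778881/((-4493*(2*24 - 8))) = 8778881/((-4493*(48 - 8))) = 8778881/((-4493*40)) = 8778881/(-179720) = 8778881*(-1/179720) = -8778881/179720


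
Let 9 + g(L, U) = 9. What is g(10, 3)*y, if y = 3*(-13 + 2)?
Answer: 0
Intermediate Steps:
g(L, U) = 0 (g(L, U) = -9 + 9 = 0)
y = -33 (y = 3*(-11) = -33)
g(10, 3)*y = 0*(-33) = 0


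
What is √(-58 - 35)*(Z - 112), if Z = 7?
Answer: -105*I*√93 ≈ -1012.6*I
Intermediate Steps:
√(-58 - 35)*(Z - 112) = √(-58 - 35)*(7 - 112) = √(-93)*(-105) = (I*√93)*(-105) = -105*I*√93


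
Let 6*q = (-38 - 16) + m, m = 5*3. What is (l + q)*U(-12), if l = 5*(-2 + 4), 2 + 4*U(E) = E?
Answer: -49/4 ≈ -12.250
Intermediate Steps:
m = 15
U(E) = -1/2 + E/4
q = -13/2 (q = ((-38 - 16) + 15)/6 = (-54 + 15)/6 = (1/6)*(-39) = -13/2 ≈ -6.5000)
l = 10 (l = 5*2 = 10)
(l + q)*U(-12) = (10 - 13/2)*(-1/2 + (1/4)*(-12)) = 7*(-1/2 - 3)/2 = (7/2)*(-7/2) = -49/4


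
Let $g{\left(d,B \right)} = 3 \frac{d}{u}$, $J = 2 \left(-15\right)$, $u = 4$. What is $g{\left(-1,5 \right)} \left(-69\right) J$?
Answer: $- \frac{3105}{2} \approx -1552.5$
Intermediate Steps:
$J = -30$
$g{\left(d,B \right)} = \frac{3 d}{4}$ ($g{\left(d,B \right)} = 3 \frac{d}{4} = \frac{3 d}{4}$)
$g{\left(-1,5 \right)} \left(-69\right) J = \frac{3}{4} \left(-1\right) \left(-69\right) \left(-30\right) = \left(- \frac{3}{4}\right) \left(-69\right) \left(-30\right) = \frac{207}{4} \left(-30\right) = - \frac{3105}{2}$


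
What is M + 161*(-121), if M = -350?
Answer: -19831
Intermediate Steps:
M + 161*(-121) = -350 + 161*(-121) = -350 - 19481 = -19831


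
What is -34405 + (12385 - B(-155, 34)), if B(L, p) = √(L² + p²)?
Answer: -22020 - 13*√149 ≈ -22179.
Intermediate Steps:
-34405 + (12385 - B(-155, 34)) = -34405 + (12385 - √((-155)² + 34²)) = -34405 + (12385 - √(24025 + 1156)) = -34405 + (12385 - √25181) = -34405 + (12385 - 13*√149) = -22020 - 13*√149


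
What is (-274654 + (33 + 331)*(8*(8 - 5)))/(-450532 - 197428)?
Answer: 132959/323980 ≈ 0.41039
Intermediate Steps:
(-274654 + (33 + 331)*(8*(8 - 5)))/(-450532 - 197428) = (-274654 + 364*(8*3))/(-647960) = (-274654 + 364*24)*(-1/647960) = (-274654 + 8736)*(-1/647960) = -265918*(-1/647960) = 132959/323980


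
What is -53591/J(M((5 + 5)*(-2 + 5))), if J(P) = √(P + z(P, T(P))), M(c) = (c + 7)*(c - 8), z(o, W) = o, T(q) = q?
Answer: -53591*√407/814 ≈ -1328.2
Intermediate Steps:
M(c) = (-8 + c)*(7 + c) (M(c) = (7 + c)*(-8 + c) = (-8 + c)*(7 + c))
J(P) = √2*√P (J(P) = √(P + P) = √(2*P) = √2*√P)
-53591/J(M((5 + 5)*(-2 + 5))) = -53591*√2/(2*√(-56 + ((5 + 5)*(-2 + 5))² - (5 + 5)*(-2 + 5))) = -53591*√2/(2*√(-56 + (10*3)² - 10*3)) = -53591*√2/(2*√(-56 + 30² - 1*30)) = -53591*√2/(2*√(-56 + 900 - 30)) = -53591*√407/814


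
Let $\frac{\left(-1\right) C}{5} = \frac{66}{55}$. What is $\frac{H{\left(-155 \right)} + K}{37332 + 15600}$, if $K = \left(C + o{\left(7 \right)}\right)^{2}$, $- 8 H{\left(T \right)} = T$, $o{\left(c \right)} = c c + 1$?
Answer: $\frac{15643}{423456} \approx 0.036941$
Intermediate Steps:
$o{\left(c \right)} = 1 + c^{2}$ ($o{\left(c \right)} = c^{2} + 1 = 1 + c^{2}$)
$H{\left(T \right)} = - \frac{T}{8}$
$C = -6$ ($C = - 5 \cdot \frac{66}{55} = - 5 \cdot 66 \cdot \frac{1}{55} = \left(-5\right) \frac{6}{5} = -6$)
$K = 1936$ ($K = \left(-6 + \left(1 + 7^{2}\right)\right)^{2} = \left(-6 + \left(1 + 49\right)\right)^{2} = \left(-6 + 50\right)^{2} = 44^{2} = 1936$)
$\frac{H{\left(-155 \right)} + K}{37332 + 15600} = \frac{\left(- \frac{1}{8}\right) \left(-155\right) + 1936}{37332 + 15600} = \frac{\frac{155}{8} + 1936}{52932} = \frac{15643}{8} \cdot \frac{1}{52932} = \frac{15643}{423456}$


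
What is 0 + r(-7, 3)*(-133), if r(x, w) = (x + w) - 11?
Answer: 1995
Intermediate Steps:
r(x, w) = -11 + w + x (r(x, w) = (w + x) - 11 = -11 + w + x)
0 + r(-7, 3)*(-133) = 0 + (-11 + 3 - 7)*(-133) = 0 - 15*(-133) = 0 + 1995 = 1995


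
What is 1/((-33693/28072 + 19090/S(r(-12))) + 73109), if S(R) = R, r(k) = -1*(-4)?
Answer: 2552/198750525 ≈ 1.2840e-5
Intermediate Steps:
r(k) = 4
1/((-33693/28072 + 19090/S(r(-12))) + 73109) = 1/((-33693/28072 + 19090/4) + 73109) = 1/((-33693*1/28072 + 19090*(1/4)) + 73109) = 1/((-3063/2552 + 9545/2) + 73109) = 1/(12176357/2552 + 73109) = 1/(198750525/2552) = 2552/198750525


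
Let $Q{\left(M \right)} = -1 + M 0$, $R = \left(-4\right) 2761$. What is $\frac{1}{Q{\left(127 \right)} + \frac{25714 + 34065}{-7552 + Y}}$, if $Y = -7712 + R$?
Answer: $- \frac{26308}{86087} \approx -0.3056$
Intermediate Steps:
$R = -11044$
$Q{\left(M \right)} = -1$ ($Q{\left(M \right)} = -1 + 0 = -1$)
$Y = -18756$ ($Y = -7712 - 11044 = -18756$)
$\frac{1}{Q{\left(127 \right)} + \frac{25714 + 34065}{-7552 + Y}} = \frac{1}{-1 + \frac{25714 + 34065}{-7552 - 18756}} = \frac{1}{-1 + \frac{59779}{-26308}} = \frac{1}{-1 + 59779 \left(- \frac{1}{26308}\right)} = \frac{1}{-1 - \frac{59779}{26308}} = \frac{1}{- \frac{86087}{26308}} = - \frac{26308}{86087}$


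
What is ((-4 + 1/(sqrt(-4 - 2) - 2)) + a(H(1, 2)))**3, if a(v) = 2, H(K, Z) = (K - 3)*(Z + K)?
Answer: (-102*sqrt(6) + 235*I)/(2*(-14*I + 3*sqrt(6))) ≈ -10.252 - 3.542*I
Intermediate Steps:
H(K, Z) = (-3 + K)*(K + Z)
((-4 + 1/(sqrt(-4 - 2) - 2)) + a(H(1, 2)))**3 = ((-4 + 1/(sqrt(-4 - 2) - 2)) + 2)**3 = ((-4 + 1/(sqrt(-6) - 2)) + 2)**3 = ((-4 + 1/(I*sqrt(6) - 2)) + 2)**3 = ((-4 + 1/(-2 + I*sqrt(6))) + 2)**3 = (-2 + 1/(-2 + I*sqrt(6)))**3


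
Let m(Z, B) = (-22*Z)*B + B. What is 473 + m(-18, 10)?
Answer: 4443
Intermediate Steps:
m(Z, B) = B - 22*B*Z (m(Z, B) = -22*B*Z + B = B - 22*B*Z)
473 + m(-18, 10) = 473 + 10*(1 - 22*(-18)) = 473 + 10*(1 + 396) = 473 + 10*397 = 473 + 3970 = 4443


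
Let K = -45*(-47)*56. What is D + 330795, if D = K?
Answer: 449235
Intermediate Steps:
K = 118440 (K = 2115*56 = 118440)
D = 118440
D + 330795 = 118440 + 330795 = 449235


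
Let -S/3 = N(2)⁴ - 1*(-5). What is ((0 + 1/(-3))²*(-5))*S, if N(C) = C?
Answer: 35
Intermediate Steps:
S = -63 (S = -3*(2⁴ - 1*(-5)) = -3*(16 + 5) = -3*21 = -63)
((0 + 1/(-3))²*(-5))*S = ((0 + 1/(-3))²*(-5))*(-63) = ((0 + 1*(-⅓))²*(-5))*(-63) = ((0 - ⅓)²*(-5))*(-63) = ((-⅓)²*(-5))*(-63) = ((⅑)*(-5))*(-63) = -5/9*(-63) = 35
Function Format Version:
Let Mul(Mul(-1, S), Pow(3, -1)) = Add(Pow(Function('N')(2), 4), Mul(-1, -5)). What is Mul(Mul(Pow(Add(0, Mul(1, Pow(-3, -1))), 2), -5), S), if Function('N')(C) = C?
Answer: 35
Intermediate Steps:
S = -63 (S = Mul(-3, Add(Pow(2, 4), Mul(-1, -5))) = Mul(-3, Add(16, 5)) = Mul(-3, 21) = -63)
Mul(Mul(Pow(Add(0, Mul(1, Pow(-3, -1))), 2), -5), S) = Mul(Mul(Pow(Add(0, Mul(1, Pow(-3, -1))), 2), -5), -63) = Mul(Mul(Pow(Add(0, Mul(1, Rational(-1, 3))), 2), -5), -63) = Mul(Mul(Pow(Add(0, Rational(-1, 3)), 2), -5), -63) = Mul(Mul(Pow(Rational(-1, 3), 2), -5), -63) = Mul(Mul(Rational(1, 9), -5), -63) = Mul(Rational(-5, 9), -63) = 35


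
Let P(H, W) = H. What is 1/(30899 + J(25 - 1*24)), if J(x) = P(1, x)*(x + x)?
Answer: 1/30901 ≈ 3.2361e-5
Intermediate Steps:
J(x) = 2*x (J(x) = 1*(x + x) = 1*(2*x) = 2*x)
1/(30899 + J(25 - 1*24)) = 1/(30899 + 2*(25 - 1*24)) = 1/(30899 + 2*(25 - 24)) = 1/(30899 + 2*1) = 1/(30899 + 2) = 1/30901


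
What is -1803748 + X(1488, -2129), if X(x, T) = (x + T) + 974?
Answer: -1803415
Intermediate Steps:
X(x, T) = 974 + T + x (X(x, T) = (T + x) + 974 = 974 + T + x)
-1803748 + X(1488, -2129) = -1803748 + (974 - 2129 + 1488) = -1803748 + 333 = -1803415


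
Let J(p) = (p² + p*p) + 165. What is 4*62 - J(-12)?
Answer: -205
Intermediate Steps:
J(p) = 165 + 2*p² (J(p) = (p² + p²) + 165 = 2*p² + 165 = 165 + 2*p²)
4*62 - J(-12) = 4*62 - (165 + 2*(-12)²) = 248 - (165 + 2*144) = 248 - (165 + 288) = 248 - 1*453 = 248 - 453 = -205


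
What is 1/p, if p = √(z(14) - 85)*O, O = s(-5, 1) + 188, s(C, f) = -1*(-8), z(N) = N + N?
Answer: -I*√57/11172 ≈ -0.00067578*I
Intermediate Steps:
z(N) = 2*N
s(C, f) = 8
O = 196 (O = 8 + 188 = 196)
p = 196*I*√57 (p = √(2*14 - 85)*196 = √(28 - 85)*196 = √(-57)*196 = (I*√57)*196 = 196*I*√57 ≈ 1479.8*I)
1/p = 1/(196*I*√57) = -I*√57/11172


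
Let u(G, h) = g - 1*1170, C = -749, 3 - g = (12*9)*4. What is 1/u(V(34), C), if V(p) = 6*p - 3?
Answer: -1/1599 ≈ -0.00062539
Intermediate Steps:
g = -429 (g = 3 - 12*9*4 = 3 - 108*4 = 3 - 1*432 = 3 - 432 = -429)
V(p) = -3 + 6*p
u(G, h) = -1599 (u(G, h) = -429 - 1*1170 = -429 - 1170 = -1599)
1/u(V(34), C) = 1/(-1599) = -1/1599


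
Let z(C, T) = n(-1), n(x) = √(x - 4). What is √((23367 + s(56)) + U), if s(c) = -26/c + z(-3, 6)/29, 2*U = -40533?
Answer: √(510997487 + 5684*I*√5)/406 ≈ 55.678 + 0.00069243*I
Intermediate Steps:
U = -40533/2 (U = (½)*(-40533) = -40533/2 ≈ -20267.)
n(x) = √(-4 + x)
z(C, T) = I*√5 (z(C, T) = √(-4 - 1) = √(-5) = I*√5)
s(c) = -26/c + I*√5/29 (s(c) = -26/c + (I*√5)/29 = -26/c + (I*√5)*(1/29) = -26/c + I*√5/29)
√((23367 + s(56)) + U) = √((23367 + (-26/56 + I*√5/29)) - 40533/2) = √((23367 + (-26*1/56 + I*√5/29)) - 40533/2) = √((23367 + (-13/28 + I*√5/29)) - 40533/2) = √((654263/28 + I*√5/29) - 40533/2) = √(86801/28 + I*√5/29)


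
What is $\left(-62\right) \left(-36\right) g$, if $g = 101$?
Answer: $225432$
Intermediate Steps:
$\left(-62\right) \left(-36\right) g = \left(-62\right) \left(-36\right) 101 = 2232 \cdot 101 = 225432$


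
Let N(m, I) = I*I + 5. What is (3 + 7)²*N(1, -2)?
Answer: 900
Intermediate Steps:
N(m, I) = 5 + I² (N(m, I) = I² + 5 = 5 + I²)
(3 + 7)²*N(1, -2) = (3 + 7)²*(5 + (-2)²) = 10²*(5 + 4) = 100*9 = 900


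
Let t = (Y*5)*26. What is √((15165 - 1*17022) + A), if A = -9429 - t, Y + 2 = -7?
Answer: 6*I*√281 ≈ 100.58*I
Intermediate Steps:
Y = -9 (Y = -2 - 7 = -9)
t = -1170 (t = -9*5*26 = -45*26 = -1170)
A = -8259 (A = -9429 - 1*(-1170) = -9429 + 1170 = -8259)
√((15165 - 1*17022) + A) = √((15165 - 1*17022) - 8259) = √((15165 - 17022) - 8259) = √(-1857 - 8259) = √(-10116) = 6*I*√281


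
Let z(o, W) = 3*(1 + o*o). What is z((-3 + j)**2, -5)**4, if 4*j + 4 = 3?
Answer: 55857318744592710801/4294967296 ≈ 1.3005e+10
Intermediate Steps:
j = -1/4 (j = -1 + (1/4)*3 = -1 + 3/4 = -1/4 ≈ -0.25000)
z(o, W) = 3 + 3*o**2 (z(o, W) = 3*(1 + o**2) = 3 + 3*o**2)
z((-3 + j)**2, -5)**4 = (3 + 3*((-3 - 1/4)**2)**2)**4 = (3 + 3*((-13/4)**2)**2)**4 = (3 + 3*(169/16)**2)**4 = (3 + 3*(28561/256))**4 = (3 + 85683/256)**4 = (86451/256)**4 = 55857318744592710801/4294967296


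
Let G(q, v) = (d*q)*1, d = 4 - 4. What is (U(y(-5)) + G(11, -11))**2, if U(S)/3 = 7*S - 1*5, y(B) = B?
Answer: 14400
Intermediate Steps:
d = 0
G(q, v) = 0 (G(q, v) = (0*q)*1 = 0*1 = 0)
U(S) = -15 + 21*S (U(S) = 3*(7*S - 1*5) = 3*(7*S - 5) = 3*(-5 + 7*S) = -15 + 21*S)
(U(y(-5)) + G(11, -11))**2 = ((-15 + 21*(-5)) + 0)**2 = ((-15 - 105) + 0)**2 = (-120 + 0)**2 = (-120)**2 = 14400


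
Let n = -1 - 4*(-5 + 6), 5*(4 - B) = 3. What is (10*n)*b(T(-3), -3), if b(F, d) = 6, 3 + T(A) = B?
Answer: -300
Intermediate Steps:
B = 17/5 (B = 4 - 1/5*3 = 4 - 3/5 = 17/5 ≈ 3.4000)
T(A) = 2/5 (T(A) = -3 + 17/5 = 2/5)
n = -5 (n = -1 - 4*1 = -1 - 4 = -5)
(10*n)*b(T(-3), -3) = (10*(-5))*6 = -50*6 = -300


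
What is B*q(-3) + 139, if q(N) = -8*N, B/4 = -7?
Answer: -533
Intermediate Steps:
B = -28 (B = 4*(-7) = -28)
B*q(-3) + 139 = -(-224)*(-3) + 139 = -28*24 + 139 = -672 + 139 = -533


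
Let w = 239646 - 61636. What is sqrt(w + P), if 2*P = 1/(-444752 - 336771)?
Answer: sqrt(434898509191066114)/1563046 ≈ 421.91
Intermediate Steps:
w = 178010
P = -1/1563046 (P = 1/(2*(-444752 - 336771)) = (1/2)/(-781523) = (1/2)*(-1/781523) = -1/1563046 ≈ -6.3978e-7)
sqrt(w + P) = sqrt(178010 - 1/1563046) = sqrt(278237818459/1563046) = sqrt(434898509191066114)/1563046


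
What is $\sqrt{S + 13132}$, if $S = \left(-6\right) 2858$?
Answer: $4 i \sqrt{251} \approx 63.372 i$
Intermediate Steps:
$S = -17148$
$\sqrt{S + 13132} = \sqrt{-17148 + 13132} = \sqrt{-4016} = 4 i \sqrt{251}$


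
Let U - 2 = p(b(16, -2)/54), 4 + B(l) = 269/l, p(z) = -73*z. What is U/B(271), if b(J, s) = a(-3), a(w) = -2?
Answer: -34417/22005 ≈ -1.5641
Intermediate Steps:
b(J, s) = -2
B(l) = -4 + 269/l
U = 127/27 (U = 2 - (-146)/54 = 2 - 73*(-1/27) = 2 + 73/27 = 127/27 ≈ 4.7037)
U/B(271) = 127/(27*(-4 + 269/271)) = 127/(27*(-815/271)) = (127/27)*(-271/815) = -34417/22005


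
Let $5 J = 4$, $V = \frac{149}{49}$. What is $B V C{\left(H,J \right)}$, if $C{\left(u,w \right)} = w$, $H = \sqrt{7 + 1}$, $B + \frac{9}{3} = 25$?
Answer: $\frac{13112}{245} \approx 53.518$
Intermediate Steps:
$V = \frac{149}{49}$ ($V = 149 \cdot \frac{1}{49} = \frac{149}{49} \approx 3.0408$)
$J = \frac{4}{5}$ ($J = \frac{1}{5} \cdot 4 = \frac{4}{5} \approx 0.8$)
$B = 22$ ($B = -3 + 25 = 22$)
$H = 2 \sqrt{2}$ ($H = \sqrt{8} = 2 \sqrt{2} \approx 2.8284$)
$B V C{\left(H,J \right)} = 22 \cdot \frac{149}{49} \cdot \frac{4}{5} = \frac{3278}{49} \cdot \frac{4}{5} = \frac{13112}{245}$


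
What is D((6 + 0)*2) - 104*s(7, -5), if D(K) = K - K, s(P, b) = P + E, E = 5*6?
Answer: -3848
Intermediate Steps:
E = 30
s(P, b) = 30 + P (s(P, b) = P + 30 = 30 + P)
D(K) = 0
D((6 + 0)*2) - 104*s(7, -5) = 0 - 104*(30 + 7) = 0 - 104*37 = 0 - 3848 = -3848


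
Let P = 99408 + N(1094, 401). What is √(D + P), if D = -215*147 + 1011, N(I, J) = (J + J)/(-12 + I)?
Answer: 5*√805630691/541 ≈ 262.33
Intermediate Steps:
N(I, J) = 2*J/(-12 + I) (N(I, J) = (2*J)/(-12 + I) = 2*J/(-12 + I))
D = -30594 (D = -31605 + 1011 = -30594)
P = 53780129/541 (P = 99408 + 2*401/(-12 + 1094) = 99408 + 2*401/1082 = 99408 + 2*401*(1/1082) = 99408 + 401/541 = 53780129/541 ≈ 99409.)
√(D + P) = √(-30594 + 53780129/541) = √(37228775/541) = 5*√805630691/541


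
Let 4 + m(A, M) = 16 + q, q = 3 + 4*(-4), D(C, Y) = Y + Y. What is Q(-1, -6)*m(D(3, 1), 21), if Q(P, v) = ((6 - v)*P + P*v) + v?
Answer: 12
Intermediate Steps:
D(C, Y) = 2*Y
q = -13 (q = 3 - 16 = -13)
Q(P, v) = v + P*v + P*(6 - v) (Q(P, v) = (P*(6 - v) + P*v) + v = (P*v + P*(6 - v)) + v = v + P*v + P*(6 - v))
m(A, M) = -1 (m(A, M) = -4 + (16 - 13) = -4 + 3 = -1)
Q(-1, -6)*m(D(3, 1), 21) = (-6 + 6*(-1))*(-1) = (-6 - 6)*(-1) = -12*(-1) = 12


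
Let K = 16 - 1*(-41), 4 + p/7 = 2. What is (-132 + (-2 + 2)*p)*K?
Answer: -7524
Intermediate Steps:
p = -14 (p = -28 + 7*2 = -28 + 14 = -14)
K = 57 (K = 16 + 41 = 57)
(-132 + (-2 + 2)*p)*K = (-132 + (-2 + 2)*(-14))*57 = (-132 + 0*(-14))*57 = (-132 + 0)*57 = -132*57 = -7524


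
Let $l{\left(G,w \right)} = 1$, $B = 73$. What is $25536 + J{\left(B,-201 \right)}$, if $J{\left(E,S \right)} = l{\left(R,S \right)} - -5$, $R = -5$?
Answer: $25542$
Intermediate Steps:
$J{\left(E,S \right)} = 6$ ($J{\left(E,S \right)} = 1 - -5 = 1 + 5 = 6$)
$25536 + J{\left(B,-201 \right)} = 25536 + 6 = 25542$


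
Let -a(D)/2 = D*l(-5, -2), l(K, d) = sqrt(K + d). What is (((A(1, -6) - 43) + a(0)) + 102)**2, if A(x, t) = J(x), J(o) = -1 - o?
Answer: 3249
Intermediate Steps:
A(x, t) = -1 - x
a(D) = -2*I*D*sqrt(7) (a(D) = -2*D*sqrt(-5 - 2) = -2*D*sqrt(-7) = -2*D*I*sqrt(7) = -2*I*D*sqrt(7))
(((A(1, -6) - 43) + a(0)) + 102)**2 = ((((-1 - 1*1) - 43) - 2*I*0*sqrt(7)) + 102)**2 = ((((-1 - 1) - 43) + 0) + 102)**2 = (((-2 - 43) + 0) + 102)**2 = ((-45 + 0) + 102)**2 = (-45 + 102)**2 = 57**2 = 3249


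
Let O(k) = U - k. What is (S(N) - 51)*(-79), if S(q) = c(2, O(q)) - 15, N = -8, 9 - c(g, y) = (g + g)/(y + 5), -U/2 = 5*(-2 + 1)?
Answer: 103885/23 ≈ 4516.7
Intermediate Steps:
U = 10 (U = -10*(-2 + 1) = -10*(-1) = -2*(-5) = 10)
O(k) = 10 - k
c(g, y) = 9 - 2*g/(5 + y) (c(g, y) = 9 - (g + g)/(y + 5) = 9 - 2*g/(5 + y))
S(q) = -15 + (131 - 9*q)/(15 - q) (S(q) = (45 - 2*2 + 9*(10 - q))/(5 + (10 - q)) - 15 = (45 - 4 + (90 - 9*q))/(15 - q) - 15 = (131 - 9*q)/(15 - q) - 15 = -15 + (131 - 9*q)/(15 - q))
(S(N) - 51)*(-79) = (2*(47 - 3*(-8))/(-15 - 8) - 51)*(-79) = (2*(47 + 24)/(-23) - 51)*(-79) = (2*(-1/23)*71 - 51)*(-79) = (-142/23 - 51)*(-79) = -1315/23*(-79) = 103885/23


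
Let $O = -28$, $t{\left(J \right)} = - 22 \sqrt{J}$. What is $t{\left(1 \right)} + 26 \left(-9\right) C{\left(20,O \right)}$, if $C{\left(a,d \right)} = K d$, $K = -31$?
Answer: $-203134$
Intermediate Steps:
$C{\left(a,d \right)} = - 31 d$
$t{\left(1 \right)} + 26 \left(-9\right) C{\left(20,O \right)} = - 22 \sqrt{1} + 26 \left(-9\right) \left(\left(-31\right) \left(-28\right)\right) = \left(-22\right) 1 - 203112 = -22 - 203112 = -203134$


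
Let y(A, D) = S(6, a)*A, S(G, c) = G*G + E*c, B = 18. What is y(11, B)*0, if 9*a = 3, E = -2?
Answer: 0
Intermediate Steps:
a = ⅓ (a = (⅑)*3 = ⅓ ≈ 0.33333)
S(G, c) = G² - 2*c (S(G, c) = G*G - 2*c = G² - 2*c)
y(A, D) = 106*A/3 (y(A, D) = (6² - 2*⅓)*A = (36 - ⅔)*A = 106*A/3)
y(11, B)*0 = ((106/3)*11)*0 = (1166/3)*0 = 0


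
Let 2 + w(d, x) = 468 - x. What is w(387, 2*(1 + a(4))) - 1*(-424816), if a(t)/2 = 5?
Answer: 425260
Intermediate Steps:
a(t) = 10 (a(t) = 2*5 = 10)
w(d, x) = 466 - x (w(d, x) = -2 + (468 - x) = 466 - x)
w(387, 2*(1 + a(4))) - 1*(-424816) = (466 - 2*(1 + 10)) - 1*(-424816) = (466 - 2*11) + 424816 = (466 - 1*22) + 424816 = (466 - 22) + 424816 = 444 + 424816 = 425260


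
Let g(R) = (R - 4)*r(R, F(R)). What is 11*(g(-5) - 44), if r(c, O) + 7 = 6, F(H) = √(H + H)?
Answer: -385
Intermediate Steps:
F(H) = √2*√H (F(H) = √(2*H) = √2*√H)
r(c, O) = -1 (r(c, O) = -7 + 6 = -1)
g(R) = 4 - R (g(R) = (R - 4)*(-1) = (-4 + R)*(-1) = 4 - R)
11*(g(-5) - 44) = 11*((4 - 1*(-5)) - 44) = 11*((4 + 5) - 44) = 11*(9 - 44) = 11*(-35) = -385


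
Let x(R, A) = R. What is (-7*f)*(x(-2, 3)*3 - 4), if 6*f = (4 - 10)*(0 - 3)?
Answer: 210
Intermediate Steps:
f = 3 (f = ((4 - 10)*(0 - 3))/6 = (-6*(-3))/6 = (1/6)*18 = 3)
(-7*f)*(x(-2, 3)*3 - 4) = (-7*3)*(-2*3 - 4) = -21*(-6 - 4) = -21*(-10) = 210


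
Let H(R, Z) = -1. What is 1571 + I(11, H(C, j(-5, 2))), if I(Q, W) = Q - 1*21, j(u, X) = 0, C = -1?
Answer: 1561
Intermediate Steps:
I(Q, W) = -21 + Q (I(Q, W) = Q - 21 = -21 + Q)
1571 + I(11, H(C, j(-5, 2))) = 1571 + (-21 + 11) = 1571 - 10 = 1561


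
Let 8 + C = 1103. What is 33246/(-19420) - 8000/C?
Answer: -19176437/2126490 ≈ -9.0179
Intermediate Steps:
C = 1095 (C = -8 + 1103 = 1095)
33246/(-19420) - 8000/C = 33246/(-19420) - 8000/1095 = 33246*(-1/19420) - 8000*1/1095 = -16623/9710 - 1600/219 = -19176437/2126490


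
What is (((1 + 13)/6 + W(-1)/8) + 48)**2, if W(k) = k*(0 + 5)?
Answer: 1423249/576 ≈ 2470.9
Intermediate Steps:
W(k) = 5*k (W(k) = k*5 = 5*k)
(((1 + 13)/6 + W(-1)/8) + 48)**2 = (((1 + 13)/6 + (5*(-1))/8) + 48)**2 = ((14*(1/6) - 5*1/8) + 48)**2 = ((7/3 - 5/8) + 48)**2 = (41/24 + 48)**2 = (1193/24)**2 = 1423249/576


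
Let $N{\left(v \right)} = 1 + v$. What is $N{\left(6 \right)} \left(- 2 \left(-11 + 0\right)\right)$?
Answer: $154$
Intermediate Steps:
$N{\left(6 \right)} \left(- 2 \left(-11 + 0\right)\right) = \left(1 + 6\right) \left(- 2 \left(-11 + 0\right)\right) = 7 \left(\left(-2\right) \left(-11\right)\right) = 7 \cdot 22 = 154$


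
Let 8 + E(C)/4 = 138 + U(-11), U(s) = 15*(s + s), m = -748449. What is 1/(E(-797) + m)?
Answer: -1/749249 ≈ -1.3347e-6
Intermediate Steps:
U(s) = 30*s (U(s) = 15*(2*s) = 30*s)
E(C) = -800 (E(C) = -32 + 4*(138 + 30*(-11)) = -32 + 4*(138 - 330) = -32 + 4*(-192) = -32 - 768 = -800)
1/(E(-797) + m) = 1/(-800 - 748449) = 1/(-749249) = -1/749249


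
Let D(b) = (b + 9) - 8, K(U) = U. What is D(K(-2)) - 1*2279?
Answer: -2280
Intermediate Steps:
D(b) = 1 + b (D(b) = (9 + b) - 8 = 1 + b)
D(K(-2)) - 1*2279 = (1 - 2) - 1*2279 = -1 - 2279 = -2280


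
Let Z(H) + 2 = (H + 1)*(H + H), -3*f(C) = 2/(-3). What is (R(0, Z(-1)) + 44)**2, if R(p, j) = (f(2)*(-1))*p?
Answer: 1936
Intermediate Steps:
f(C) = 2/9 (f(C) = -2/(3*(-3)) = -2*(-1)/(3*3) = -1/3*(-2/3) = 2/9)
Z(H) = -2 + 2*H*(1 + H) (Z(H) = -2 + (H + 1)*(H + H) = -2 + (1 + H)*(2*H) = -2 + 2*H*(1 + H))
R(p, j) = -2*p/9 (R(p, j) = ((2/9)*(-1))*p = -2*p/9)
(R(0, Z(-1)) + 44)**2 = (-2/9*0 + 44)**2 = (0 + 44)**2 = 44**2 = 1936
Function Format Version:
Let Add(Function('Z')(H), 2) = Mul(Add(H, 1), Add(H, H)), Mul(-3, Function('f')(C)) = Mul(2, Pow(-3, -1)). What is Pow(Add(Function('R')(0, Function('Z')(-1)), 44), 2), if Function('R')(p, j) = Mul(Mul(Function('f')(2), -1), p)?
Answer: 1936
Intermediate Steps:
Function('f')(C) = Rational(2, 9) (Function('f')(C) = Mul(Rational(-1, 3), Mul(2, Pow(-3, -1))) = Mul(Rational(-1, 3), Mul(2, Rational(-1, 3))) = Mul(Rational(-1, 3), Rational(-2, 3)) = Rational(2, 9))
Function('Z')(H) = Add(-2, Mul(2, H, Add(1, H))) (Function('Z')(H) = Add(-2, Mul(Add(H, 1), Add(H, H))) = Add(-2, Mul(Add(1, H), Mul(2, H))) = Add(-2, Mul(2, H, Add(1, H))))
Function('R')(p, j) = Mul(Rational(-2, 9), p) (Function('R')(p, j) = Mul(Mul(Rational(2, 9), -1), p) = Mul(Rational(-2, 9), p))
Pow(Add(Function('R')(0, Function('Z')(-1)), 44), 2) = Pow(Add(Mul(Rational(-2, 9), 0), 44), 2) = Pow(Add(0, 44), 2) = Pow(44, 2) = 1936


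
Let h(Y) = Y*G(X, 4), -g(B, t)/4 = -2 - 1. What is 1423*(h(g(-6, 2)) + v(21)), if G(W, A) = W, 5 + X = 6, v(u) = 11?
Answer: 32729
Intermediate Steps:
X = 1 (X = -5 + 6 = 1)
g(B, t) = 12 (g(B, t) = -4*(-2 - 1) = -4*(-3) = 12)
h(Y) = Y (h(Y) = Y*1 = Y)
1423*(h(g(-6, 2)) + v(21)) = 1423*(12 + 11) = 1423*23 = 32729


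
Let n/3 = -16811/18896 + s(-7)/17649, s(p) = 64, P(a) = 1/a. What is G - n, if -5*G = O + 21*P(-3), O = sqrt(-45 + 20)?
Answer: 2255596151/555825840 - I ≈ 4.0581 - 1.0*I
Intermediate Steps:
O = 5*I (O = sqrt(-25) = 5*I ≈ 5.0*I)
n = -295487995/111165168 (n = 3*(-16811/18896 + 64/17649) = 3*(-295487995/333495504) = -295487995/111165168 ≈ -2.6581)
G = 7/5 - I (G = -(5*I + 21/(-3))/5 = -(5*I + 21*(-1/3))/5 = -(5*I - 7)/5 = -(-7 + 5*I)/5 = 7/5 - I ≈ 1.4 - 1.0*I)
G - n = (7/5 - I) - 1*(-295487995/111165168) = (7/5 - I) + 295487995/111165168 = 2255596151/555825840 - I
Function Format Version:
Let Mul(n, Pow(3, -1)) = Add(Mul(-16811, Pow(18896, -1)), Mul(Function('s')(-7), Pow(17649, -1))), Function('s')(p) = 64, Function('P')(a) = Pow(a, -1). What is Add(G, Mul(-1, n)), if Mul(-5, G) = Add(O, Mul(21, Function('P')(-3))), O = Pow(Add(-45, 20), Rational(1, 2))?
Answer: Add(Rational(2255596151, 555825840), Mul(-1, I)) ≈ Add(4.0581, Mul(-1.0000, I))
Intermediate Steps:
O = Mul(5, I) (O = Pow(-25, Rational(1, 2)) = Mul(5, I) ≈ Mul(5.0000, I))
n = Rational(-295487995, 111165168) (n = Mul(3, Add(Mul(-16811, Pow(18896, -1)), Mul(64, Pow(17649, -1)))) = Mul(3, Add(Mul(-16811, Rational(1, 18896)), Mul(64, Rational(1, 17649)))) = Mul(3, Add(Rational(-16811, 18896), Rational(64, 17649))) = Mul(3, Rational(-295487995, 333495504)) = Rational(-295487995, 111165168) ≈ -2.6581)
G = Add(Rational(7, 5), Mul(-1, I)) (G = Mul(Rational(-1, 5), Add(Mul(5, I), Mul(21, Pow(-3, -1)))) = Mul(Rational(-1, 5), Add(Mul(5, I), Mul(21, Rational(-1, 3)))) = Mul(Rational(-1, 5), Add(Mul(5, I), -7)) = Mul(Rational(-1, 5), Add(-7, Mul(5, I))) = Add(Rational(7, 5), Mul(-1, I)) ≈ Add(1.4000, Mul(-1.0000, I)))
Add(G, Mul(-1, n)) = Add(Add(Rational(7, 5), Mul(-1, I)), Mul(-1, Rational(-295487995, 111165168))) = Add(Add(Rational(7, 5), Mul(-1, I)), Rational(295487995, 111165168)) = Add(Rational(2255596151, 555825840), Mul(-1, I))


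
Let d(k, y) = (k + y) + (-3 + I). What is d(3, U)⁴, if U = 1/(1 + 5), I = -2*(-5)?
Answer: 13845841/1296 ≈ 10684.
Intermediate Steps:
I = 10
U = ⅙ (U = 1/6 = ⅙ ≈ 0.16667)
d(k, y) = 7 + k + y (d(k, y) = (k + y) + (-3 + 10) = (k + y) + 7 = 7 + k + y)
d(3, U)⁴ = (7 + 3 + ⅙)⁴ = (61/6)⁴ = 13845841/1296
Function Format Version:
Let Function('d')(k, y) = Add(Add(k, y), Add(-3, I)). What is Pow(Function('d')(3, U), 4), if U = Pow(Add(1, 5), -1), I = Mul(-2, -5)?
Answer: Rational(13845841, 1296) ≈ 10684.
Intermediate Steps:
I = 10
U = Rational(1, 6) (U = Pow(6, -1) = Rational(1, 6) ≈ 0.16667)
Function('d')(k, y) = Add(7, k, y) (Function('d')(k, y) = Add(Add(k, y), Add(-3, 10)) = Add(Add(k, y), 7) = Add(7, k, y))
Pow(Function('d')(3, U), 4) = Pow(Add(7, 3, Rational(1, 6)), 4) = Pow(Rational(61, 6), 4) = Rational(13845841, 1296)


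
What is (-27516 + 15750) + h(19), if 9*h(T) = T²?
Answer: -105533/9 ≈ -11726.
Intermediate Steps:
h(T) = T²/9
(-27516 + 15750) + h(19) = (-27516 + 15750) + (⅑)*19² = -11766 + (⅑)*361 = -11766 + 361/9 = -105533/9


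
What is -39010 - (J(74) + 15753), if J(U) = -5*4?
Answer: -54743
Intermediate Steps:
J(U) = -20
-39010 - (J(74) + 15753) = -39010 - (-20 + 15753) = -39010 - 1*15733 = -39010 - 15733 = -54743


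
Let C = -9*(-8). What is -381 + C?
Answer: -309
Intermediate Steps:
C = 72
-381 + C = -381 + 72 = -309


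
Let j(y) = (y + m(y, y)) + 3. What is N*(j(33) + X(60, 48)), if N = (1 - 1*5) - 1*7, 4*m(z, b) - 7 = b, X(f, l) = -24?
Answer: -242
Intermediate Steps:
m(z, b) = 7/4 + b/4
j(y) = 19/4 + 5*y/4 (j(y) = (y + (7/4 + y/4)) + 3 = (7/4 + 5*y/4) + 3 = 19/4 + 5*y/4)
N = -11 (N = (1 - 5) - 7 = -4 - 7 = -11)
N*(j(33) + X(60, 48)) = -11*((19/4 + (5/4)*33) - 24) = -11*((19/4 + 165/4) - 24) = -11*(46 - 24) = -11*22 = -242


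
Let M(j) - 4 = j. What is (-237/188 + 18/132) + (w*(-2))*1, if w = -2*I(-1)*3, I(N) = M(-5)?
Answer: -27141/2068 ≈ -13.124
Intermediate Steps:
M(j) = 4 + j
I(N) = -1 (I(N) = 4 - 5 = -1)
w = 6 (w = -2*(-1)*3 = 2*3 = 6)
(-237/188 + 18/132) + (w*(-2))*1 = (-237/188 + 18/132) + (6*(-2))*1 = (-237*1/188 + 18*(1/132)) - 12*1 = (-237/188 + 3/22) - 12 = -2325/2068 - 12 = -27141/2068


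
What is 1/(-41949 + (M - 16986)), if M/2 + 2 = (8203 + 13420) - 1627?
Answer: -1/18947 ≈ -5.2779e-5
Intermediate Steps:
M = 39988 (M = -4 + 2*((8203 + 13420) - 1627) = -4 + 2*(21623 - 1627) = -4 + 2*19996 = -4 + 39992 = 39988)
1/(-41949 + (M - 16986)) = 1/(-41949 + (39988 - 16986)) = 1/(-41949 + 23002) = 1/(-18947) = -1/18947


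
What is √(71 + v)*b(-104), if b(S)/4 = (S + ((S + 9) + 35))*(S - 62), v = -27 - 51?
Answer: 108896*I*√7 ≈ 2.8811e+5*I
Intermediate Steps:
v = -78
b(S) = 4*(-62 + S)*(44 + 2*S) (b(S) = 4*((S + ((S + 9) + 35))*(S - 62)) = 4*((S + ((9 + S) + 35))*(-62 + S)) = 4*((S + (44 + S))*(-62 + S)) = 4*((44 + 2*S)*(-62 + S)) = 4*((-62 + S)*(44 + 2*S)) = 4*(-62 + S)*(44 + 2*S))
√(71 + v)*b(-104) = √(71 - 78)*(-10912 - 320*(-104) + 8*(-104)²) = √(-7)*(-10912 + 33280 + 8*10816) = (I*√7)*(-10912 + 33280 + 86528) = (I*√7)*108896 = 108896*I*√7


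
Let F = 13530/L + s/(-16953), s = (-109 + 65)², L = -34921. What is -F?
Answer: 296981146/592015713 ≈ 0.50164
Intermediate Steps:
s = 1936 (s = (-44)² = 1936)
F = -296981146/592015713 (F = 13530/(-34921) + 1936/(-16953) = 13530*(-1/34921) + 1936*(-1/16953) = -13530/34921 - 1936/16953 = -296981146/592015713 ≈ -0.50164)
-F = -1*(-296981146/592015713) = 296981146/592015713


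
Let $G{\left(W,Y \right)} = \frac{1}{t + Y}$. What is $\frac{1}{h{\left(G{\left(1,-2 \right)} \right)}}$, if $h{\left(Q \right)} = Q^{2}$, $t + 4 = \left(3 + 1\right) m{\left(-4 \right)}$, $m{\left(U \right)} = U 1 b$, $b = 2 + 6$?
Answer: $17956$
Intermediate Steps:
$b = 8$
$m{\left(U \right)} = 8 U$ ($m{\left(U \right)} = U 1 \cdot 8 = U 8 = 8 U$)
$t = -132$ ($t = -4 + \left(3 + 1\right) 8 \left(-4\right) = -4 + 4 \left(-32\right) = -4 - 128 = -132$)
$G{\left(W,Y \right)} = \frac{1}{-132 + Y}$
$\frac{1}{h{\left(G{\left(1,-2 \right)} \right)}} = \frac{1}{\left(\frac{1}{-132 - 2}\right)^{2}} = \frac{1}{\left(\frac{1}{-134}\right)^{2}} = \frac{1}{\left(- \frac{1}{134}\right)^{2}} = \frac{1}{\frac{1}{17956}} = 17956$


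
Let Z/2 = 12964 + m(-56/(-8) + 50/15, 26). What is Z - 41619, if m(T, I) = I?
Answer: -15639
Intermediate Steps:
Z = 25980 (Z = 2*(12964 + 26) = 2*12990 = 25980)
Z - 41619 = 25980 - 41619 = -15639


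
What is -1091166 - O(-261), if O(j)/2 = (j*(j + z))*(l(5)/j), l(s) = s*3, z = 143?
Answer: -1087626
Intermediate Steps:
l(s) = 3*s
O(j) = 4290 + 30*j (O(j) = 2*((j*(j + 143))*((3*5)/j)) = 2*((j*(143 + j))*(15/j)) = 2*(2145 + 15*j) = 4290 + 30*j)
-1091166 - O(-261) = -1091166 - (4290 + 30*(-261)) = -1091166 - (4290 - 7830) = -1091166 - 1*(-3540) = -1091166 + 3540 = -1087626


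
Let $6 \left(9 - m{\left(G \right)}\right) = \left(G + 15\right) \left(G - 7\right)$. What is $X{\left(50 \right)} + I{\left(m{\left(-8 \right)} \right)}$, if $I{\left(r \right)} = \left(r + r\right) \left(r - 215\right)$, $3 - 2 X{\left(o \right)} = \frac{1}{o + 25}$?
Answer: $- \frac{1498351}{150} \approx -9989.0$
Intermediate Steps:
$X{\left(o \right)} = \frac{3}{2} - \frac{1}{2 \left(25 + o\right)}$ ($X{\left(o \right)} = \frac{3}{2} - \frac{1}{2 \left(o + 25\right)} = \frac{3}{2} - \frac{1}{2 \left(25 + o\right)}$)
$m{\left(G \right)} = 9 - \frac{\left(-7 + G\right) \left(15 + G\right)}{6}$ ($m{\left(G \right)} = 9 - \frac{\left(G + 15\right) \left(G - 7\right)}{6} = 9 - \frac{\left(15 + G\right) \left(-7 + G\right)}{6} = 9 - \frac{\left(-7 + G\right) \left(15 + G\right)}{6}$)
$I{\left(r \right)} = 2 r \left(-215 + r\right)$
$X{\left(50 \right)} + I{\left(m{\left(-8 \right)} \right)} = \frac{74 + 3 \cdot 50}{2 \left(25 + 50\right)} + 2 \left(\frac{53}{2} - - \frac{32}{3} - \frac{\left(-8\right)^{2}}{6}\right) \left(-215 - \left(- \frac{223}{6} + \frac{32}{3}\right)\right) = \frac{74 + 150}{2 \cdot 75} + 2 \left(\frac{53}{2} + \frac{32}{3} - \frac{32}{3}\right) \left(-215 + \left(\frac{53}{2} + \frac{32}{3} - \frac{32}{3}\right)\right) = \frac{1}{2} \cdot \frac{1}{75} \cdot 224 + 2 \left(\frac{53}{2} + \frac{32}{3} - \frac{32}{3}\right) \left(-215 + \left(\frac{53}{2} + \frac{32}{3} - \frac{32}{3}\right)\right) = \frac{112}{75} + 2 \cdot \frac{53}{2} \left(-215 + \frac{53}{2}\right) = \frac{112}{75} + 2 \cdot \frac{53}{2} \left(- \frac{377}{2}\right) = \frac{112}{75} - \frac{19981}{2} = - \frac{1498351}{150}$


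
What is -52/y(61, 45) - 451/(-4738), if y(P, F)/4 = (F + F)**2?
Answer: 1795753/19188900 ≈ 0.093583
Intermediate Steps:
y(P, F) = 16*F**2 (y(P, F) = 4*(F + F)**2 = 4*(2*F)**2 = 4*(4*F**2) = 16*F**2)
-52/y(61, 45) - 451/(-4738) = -52/(16*45**2) - 451/(-4738) = -52/(16*2025) - 451*(-1/4738) = -52/32400 + 451/4738 = -52*1/32400 + 451/4738 = -13/8100 + 451/4738 = 1795753/19188900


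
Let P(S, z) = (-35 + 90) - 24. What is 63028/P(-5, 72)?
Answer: 63028/31 ≈ 2033.2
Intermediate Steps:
P(S, z) = 31 (P(S, z) = 55 - 24 = 31)
63028/P(-5, 72) = 63028/31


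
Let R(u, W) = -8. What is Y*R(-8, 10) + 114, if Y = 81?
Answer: -534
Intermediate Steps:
Y*R(-8, 10) + 114 = 81*(-8) + 114 = -648 + 114 = -534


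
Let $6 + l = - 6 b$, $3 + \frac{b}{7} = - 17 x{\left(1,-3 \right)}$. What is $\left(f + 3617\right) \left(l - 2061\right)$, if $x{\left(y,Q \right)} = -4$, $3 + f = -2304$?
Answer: $-6284070$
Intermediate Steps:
$f = -2307$ ($f = -3 - 2304 = -2307$)
$b = 455$ ($b = -21 + 7 \left(\left(-17\right) \left(-4\right)\right) = -21 + 7 \cdot 68 = -21 + 476 = 455$)
$l = -2736$ ($l = -6 - 2730 = -2736$)
$\left(f + 3617\right) \left(l - 2061\right) = \left(-2307 + 3617\right) \left(-2736 - 2061\right) = 1310 \left(-4797\right) = -6284070$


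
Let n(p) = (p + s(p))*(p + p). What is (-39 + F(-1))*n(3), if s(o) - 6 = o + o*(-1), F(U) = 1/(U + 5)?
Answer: -4185/2 ≈ -2092.5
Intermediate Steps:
F(U) = 1/(5 + U)
s(o) = 6 (s(o) = 6 + (o + o*(-1)) = 6 + (o - o) = 6 + 0 = 6)
n(p) = 2*p*(6 + p) (n(p) = (p + 6)*(p + p) = (6 + p)*(2*p) = 2*p*(6 + p))
(-39 + F(-1))*n(3) = (-39 + 1/(5 - 1))*(2*3*(6 + 3)) = (-39 + 1/4)*(2*3*9) = (-39 + 1/4)*54 = -155/4*54 = -4185/2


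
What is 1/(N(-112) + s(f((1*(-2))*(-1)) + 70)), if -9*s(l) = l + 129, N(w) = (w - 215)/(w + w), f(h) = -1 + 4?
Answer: -2016/42305 ≈ -0.047654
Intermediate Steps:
f(h) = 3
N(w) = (-215 + w)/(2*w) (N(w) = (-215 + w)/((2*w)) = (-215 + w)*(1/(2*w)) = (-215 + w)/(2*w))
s(l) = -43/3 - l/9 (s(l) = -(l + 129)/9 = -(129 + l)/9 = -43/3 - l/9)
1/(N(-112) + s(f((1*(-2))*(-1)) + 70)) = 1/((½)*(-215 - 112)/(-112) + (-43/3 - (3 + 70)/9)) = 1/((½)*(-1/112)*(-327) + (-43/3 - ⅑*73)) = 1/(327/224 + (-43/3 - 73/9)) = 1/(327/224 - 202/9) = 1/(-42305/2016) = -2016/42305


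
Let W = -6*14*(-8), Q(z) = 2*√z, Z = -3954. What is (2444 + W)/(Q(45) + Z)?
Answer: -513361/651414 - 779*√5/651414 ≈ -0.79075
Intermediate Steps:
W = 672 (W = -84*(-8) = 672)
(2444 + W)/(Q(45) + Z) = (2444 + 672)/(2*√45 - 3954) = 3116/(2*(3*√5) - 3954) = 3116/(6*√5 - 3954) = 3116/(-3954 + 6*√5)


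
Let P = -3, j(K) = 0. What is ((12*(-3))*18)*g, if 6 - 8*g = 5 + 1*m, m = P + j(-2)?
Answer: -324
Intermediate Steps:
m = -3 (m = -3 + 0 = -3)
g = 1/2 (g = 3/4 - (5 + 1*(-3))/8 = 3/4 - (5 - 3)/8 = 3/4 - 1/8*2 = 3/4 - 1/4 = 1/2 ≈ 0.50000)
((12*(-3))*18)*g = ((12*(-3))*18)*(1/2) = -36*18*(1/2) = -648*1/2 = -324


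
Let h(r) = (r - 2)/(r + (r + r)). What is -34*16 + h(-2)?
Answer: -1630/3 ≈ -543.33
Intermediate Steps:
h(r) = (-2 + r)/(3*r) (h(r) = (-2 + r)/(r + 2*r) = (-2 + r)/((3*r)) = (-2 + r)*(1/(3*r)) = (-2 + r)/(3*r))
-34*16 + h(-2) = -34*16 + (1/3)*(-2 - 2)/(-2) = -544 + (1/3)*(-1/2)*(-4) = -544 + 2/3 = -1630/3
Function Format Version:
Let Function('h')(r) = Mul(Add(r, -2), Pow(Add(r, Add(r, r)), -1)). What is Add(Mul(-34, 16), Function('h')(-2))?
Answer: Rational(-1630, 3) ≈ -543.33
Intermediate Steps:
Function('h')(r) = Mul(Rational(1, 3), Pow(r, -1), Add(-2, r)) (Function('h')(r) = Mul(Add(-2, r), Pow(Add(r, Mul(2, r)), -1)) = Mul(Add(-2, r), Pow(Mul(3, r), -1)) = Mul(Add(-2, r), Mul(Rational(1, 3), Pow(r, -1))) = Mul(Rational(1, 3), Pow(r, -1), Add(-2, r)))
Add(Mul(-34, 16), Function('h')(-2)) = Add(Mul(-34, 16), Mul(Rational(1, 3), Pow(-2, -1), Add(-2, -2))) = Add(-544, Mul(Rational(1, 3), Rational(-1, 2), -4)) = Add(-544, Rational(2, 3)) = Rational(-1630, 3)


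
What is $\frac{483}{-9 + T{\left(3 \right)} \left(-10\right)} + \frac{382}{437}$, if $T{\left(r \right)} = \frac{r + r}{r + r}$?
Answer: $- \frac{10727}{437} \approx -24.547$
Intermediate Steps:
$T{\left(r \right)} = 1$ ($T{\left(r \right)} = \frac{2 r}{2 r} = 2 r \frac{1}{2 r} = 1$)
$\frac{483}{-9 + T{\left(3 \right)} \left(-10\right)} + \frac{382}{437} = \frac{483}{-9 + 1 \left(-10\right)} + \frac{382}{437} = \frac{483}{-9 - 10} + 382 \cdot \frac{1}{437} = \frac{483}{-19} + \frac{382}{437} = 483 \left(- \frac{1}{19}\right) + \frac{382}{437} = - \frac{483}{19} + \frac{382}{437} = - \frac{10727}{437}$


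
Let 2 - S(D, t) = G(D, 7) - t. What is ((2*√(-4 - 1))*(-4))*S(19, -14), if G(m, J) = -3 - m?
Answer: -80*I*√5 ≈ -178.89*I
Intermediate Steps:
S(D, t) = 5 + D + t (S(D, t) = 2 - ((-3 - D) - t) = 2 - (-3 - D - t) = 2 + (3 + D + t) = 5 + D + t)
((2*√(-4 - 1))*(-4))*S(19, -14) = ((2*√(-4 - 1))*(-4))*(5 + 19 - 14) = ((2*√(-5))*(-4))*10 = ((2*(I*√5))*(-4))*10 = ((2*I*√5)*(-4))*10 = -8*I*√5*10 = -80*I*√5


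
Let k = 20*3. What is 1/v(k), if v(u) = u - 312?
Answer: -1/252 ≈ -0.0039683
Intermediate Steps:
k = 60
v(u) = -312 + u
1/v(k) = 1/(-312 + 60) = 1/(-252) = -1/252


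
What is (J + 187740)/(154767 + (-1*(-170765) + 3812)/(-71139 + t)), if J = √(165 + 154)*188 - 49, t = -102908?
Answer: 32667055477/26936557472 + 8180209*√319/6734139368 ≈ 1.2344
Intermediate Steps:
J = -49 + 188*√319 (J = √319*188 - 49 = 188*√319 - 49 = -49 + 188*√319 ≈ 3308.8)
(J + 187740)/(154767 + (-1*(-170765) + 3812)/(-71139 + t)) = ((-49 + 188*√319) + 187740)/(154767 + (-1*(-170765) + 3812)/(-71139 - 102908)) = (187691 + 188*√319)/(154767 + (170765 + 3812)/(-174047)) = (187691 + 188*√319)/(154767 + 174577*(-1/174047)) = (187691 + 188*√319)/(154767 - 174577/174047) = (187691 + 188*√319)/(26936557472/174047) = (187691 + 188*√319)*(174047/26936557472) = 32667055477/26936557472 + 8180209*√319/6734139368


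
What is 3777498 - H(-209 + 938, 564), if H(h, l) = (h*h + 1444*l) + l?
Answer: 2431077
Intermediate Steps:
H(h, l) = h**2 + 1445*l (H(h, l) = (h**2 + 1444*l) + l = h**2 + 1445*l)
3777498 - H(-209 + 938, 564) = 3777498 - ((-209 + 938)**2 + 1445*564) = 3777498 - (729**2 + 814980) = 3777498 - (531441 + 814980) = 3777498 - 1*1346421 = 3777498 - 1346421 = 2431077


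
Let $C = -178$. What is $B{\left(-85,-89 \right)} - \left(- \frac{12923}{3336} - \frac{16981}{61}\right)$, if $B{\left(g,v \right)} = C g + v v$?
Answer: $\frac{4748223215}{203496} \approx 23333.0$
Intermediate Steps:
$B{\left(g,v \right)} = v^{2} - 178 g$ ($B{\left(g,v \right)} = - 178 g + v v = - 178 g + v^{2} = v^{2} - 178 g$)
$B{\left(-85,-89 \right)} - \left(- \frac{12923}{3336} - \frac{16981}{61}\right) = \left(\left(-89\right)^{2} - -15130\right) - \left(- \frac{12923}{3336} - \frac{16981}{61}\right) = \left(7921 + 15130\right) - \left(\left(-12923\right) \frac{1}{3336} - \frac{16981}{61}\right) = 23051 - \left(- \frac{12923}{3336} - \frac{16981}{61}\right) = 23051 - - \frac{57436919}{203496} = 23051 + \frac{57436919}{203496} = \frac{4748223215}{203496}$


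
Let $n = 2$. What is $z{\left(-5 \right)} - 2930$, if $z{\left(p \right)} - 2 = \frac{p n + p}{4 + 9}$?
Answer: $- \frac{38079}{13} \approx -2929.2$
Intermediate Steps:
$z{\left(p \right)} = 2 + \frac{3 p}{13}$ ($z{\left(p \right)} = 2 + \frac{p 2 + p}{4 + 9} = 2 + \frac{2 p + p}{13} = 2 + 3 p \frac{1}{13} = 2 + \frac{3 p}{13}$)
$z{\left(-5 \right)} - 2930 = \left(2 + \frac{3}{13} \left(-5\right)\right) - 2930 = \left(2 - \frac{15}{13}\right) - 2930 = \frac{11}{13} - 2930 = - \frac{38079}{13}$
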